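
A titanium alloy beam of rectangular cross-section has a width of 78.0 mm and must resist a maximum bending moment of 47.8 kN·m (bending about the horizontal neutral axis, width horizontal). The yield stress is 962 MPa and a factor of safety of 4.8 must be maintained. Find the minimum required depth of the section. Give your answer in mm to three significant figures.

h = 135 mm

σ_allow = 962/4.8 = 200.4 MPa.
For a rectangular section σ = 6M/(bh²), so h² = 6M/(b σ_allow) = 6×4.7800×10^7/(78.0×200.4) = 18350 mm².
h = 135.4 mm.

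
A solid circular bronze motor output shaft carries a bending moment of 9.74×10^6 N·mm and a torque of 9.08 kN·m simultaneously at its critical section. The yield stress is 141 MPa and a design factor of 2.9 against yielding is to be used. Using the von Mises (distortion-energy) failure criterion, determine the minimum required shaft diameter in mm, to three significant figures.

σ_allow = σ_y/n = 141/2.9 = 48.62 MPa.
For a solid shaft σ_b = 32M/(πd³) and τ = 16T/(πd³), so the von Mises stress is σ' = (16/πd³)·√(4M²+3T²).
√(4M²+3T²) = √(4×(9.740×10^6)² + 3×(9.080×10^6)²) = 2.504×10^7 N·mm.
d³ = 16×2.504×10^7/(π×48.62) = 2.623×10^6 mm³.
d = 137.9 mm.

d = 138 mm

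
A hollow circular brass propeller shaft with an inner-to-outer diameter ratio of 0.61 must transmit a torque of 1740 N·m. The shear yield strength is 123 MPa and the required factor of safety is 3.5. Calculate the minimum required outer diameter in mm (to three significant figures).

τ_allow = 123/3.5 = 35.14 MPa.
For a hollow shaft τ = 16T/[πd_o³(1−k⁴)] with k = 0.61, so 1−k⁴ = 0.8615.
d_o³ = 16T/[π τ_allow (1−k⁴)] = 16×1740000/(π×35.14×0.8615) = 292700 mm³.
d_o = 66.39 mm.

d_o = 66.4 mm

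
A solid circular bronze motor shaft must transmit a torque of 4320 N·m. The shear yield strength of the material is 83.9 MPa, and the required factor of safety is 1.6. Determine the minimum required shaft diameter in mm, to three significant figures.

d = 74.9 mm

Allowable shear stress τ_allow = 83.9/1.6 = 52.44 MPa.
For a solid shaft τ = 16T/(πd³), so d³ = 16T/(π τ_allow) = 16×4320000/(π×52.44) = 419600 mm³.
d = (419600)^(1/3) = 74.86 mm.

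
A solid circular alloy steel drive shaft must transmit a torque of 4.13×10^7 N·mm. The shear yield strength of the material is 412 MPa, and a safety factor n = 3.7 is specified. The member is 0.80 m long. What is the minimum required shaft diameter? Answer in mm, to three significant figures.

Allowable shear stress τ_allow = 412/3.7 = 111.4 MPa.
For a solid shaft τ = 16T/(πd³), so d³ = 16T/(π τ_allow) = 16×4.1300×10^7/(π×111.4) = 1.889×10^6 mm³.
d = (1.889×10^6)^(1/3) = 123.6 mm.

d = 124 mm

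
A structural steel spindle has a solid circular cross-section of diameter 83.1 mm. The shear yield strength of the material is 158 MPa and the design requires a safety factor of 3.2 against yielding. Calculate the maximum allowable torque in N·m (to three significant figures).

T_allow = 5560 N·m

τ_allow = 158/3.2 = 49.38 MPa.
For a solid shaft T_allow = τ_allow·πd³/16; πd³/16 = π×83.1³/16 = 112700 mm³.
T_allow = 49.38×112700 = 5.563×10^6 N·mm = 5563 N·m.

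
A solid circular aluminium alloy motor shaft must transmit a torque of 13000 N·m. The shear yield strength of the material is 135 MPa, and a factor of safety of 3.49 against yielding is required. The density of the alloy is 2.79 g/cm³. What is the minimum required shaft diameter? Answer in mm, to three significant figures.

Allowable shear stress τ_allow = 135/3.49 = 38.68 MPa.
For a solid shaft τ = 16T/(πd³), so d³ = 16T/(π τ_allow) = 16×1.3000×10^7/(π×38.68) = 1.712×10^6 mm³.
d = (1.712×10^6)^(1/3) = 119.6 mm.

d = 120 mm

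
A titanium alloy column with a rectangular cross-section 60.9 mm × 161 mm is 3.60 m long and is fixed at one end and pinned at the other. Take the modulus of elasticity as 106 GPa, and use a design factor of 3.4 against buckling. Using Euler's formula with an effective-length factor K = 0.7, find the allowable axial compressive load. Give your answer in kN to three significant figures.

Buckling occurs about the weak axis: I_min = h·b³/12 = 161×60.9³/12 = 3.030×10^6 mm⁴ (b = 60.9 mm is the smaller dimension).
Effective length L_e = KL = 0.7×3.60 m = 2520 mm.
Euler critical load P_cr = π²EI/L_e² = π²×106000×3.030×10^6/2520² = 499200 N.
P_allow = P_cr/n = 499200/3.4 = 146800 N.

P_allow = 147 kN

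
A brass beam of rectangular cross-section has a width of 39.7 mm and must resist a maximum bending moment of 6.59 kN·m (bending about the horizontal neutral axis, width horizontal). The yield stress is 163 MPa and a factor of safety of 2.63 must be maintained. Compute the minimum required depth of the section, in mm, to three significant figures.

σ_allow = 163/2.63 = 61.98 MPa.
For a rectangular section σ = 6M/(bh²), so h² = 6M/(b σ_allow) = 6×6590000/(39.7×61.98) = 16070 mm².
h = 126.8 mm.

h = 127 mm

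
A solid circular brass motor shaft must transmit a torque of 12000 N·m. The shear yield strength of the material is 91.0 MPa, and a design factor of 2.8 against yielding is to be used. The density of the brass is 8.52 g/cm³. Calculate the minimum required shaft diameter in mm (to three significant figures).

d = 123 mm

Allowable shear stress τ_allow = 91.0/2.8 = 32.50 MPa.
For a solid shaft τ = 16T/(πd³), so d³ = 16T/(π τ_allow) = 16×1.2000×10^7/(π×32.50) = 1.880×10^6 mm³.
d = (1.880×10^6)^(1/3) = 123.4 mm.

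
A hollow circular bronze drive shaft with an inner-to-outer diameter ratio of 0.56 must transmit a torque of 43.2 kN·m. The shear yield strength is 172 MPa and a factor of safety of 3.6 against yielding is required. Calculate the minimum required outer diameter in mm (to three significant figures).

d_o = 172 mm

τ_allow = 172/3.6 = 47.78 MPa.
For a hollow shaft τ = 16T/[πd_o³(1−k⁴)] with k = 0.56, so 1−k⁴ = 0.9017.
d_o³ = 16T/[π τ_allow (1−k⁴)] = 16×4.3200×10^7/(π×47.78×0.9017) = 5.107×10^6 mm³.
d_o = 172.2 mm.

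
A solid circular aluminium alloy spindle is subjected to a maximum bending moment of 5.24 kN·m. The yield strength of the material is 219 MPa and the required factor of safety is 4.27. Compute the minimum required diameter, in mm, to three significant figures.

d = 101 mm

σ_allow = 219/4.27 = 51.29 MPa.
For a solid circular section σ = 32M/(πd³), so d³ = 32M/(π σ_allow) = 32×5240000/(π×51.29) = 1.041×10^6 mm³.
d = 101.3 mm.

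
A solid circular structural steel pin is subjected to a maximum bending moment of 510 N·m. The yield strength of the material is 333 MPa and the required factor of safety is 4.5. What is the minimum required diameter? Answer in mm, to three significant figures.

d = 41.3 mm

σ_allow = 333/4.5 = 74.00 MPa.
For a solid circular section σ = 32M/(πd³), so d³ = 32M/(π σ_allow) = 32×510000/(π×74.00) = 70200 mm³.
d = 41.25 mm.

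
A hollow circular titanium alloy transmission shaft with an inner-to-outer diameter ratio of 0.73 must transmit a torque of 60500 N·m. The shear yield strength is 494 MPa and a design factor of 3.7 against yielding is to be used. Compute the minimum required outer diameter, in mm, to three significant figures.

d_o = 148 mm

τ_allow = 494/3.7 = 133.5 MPa.
For a hollow shaft τ = 16T/[πd_o³(1−k⁴)] with k = 0.73, so 1−k⁴ = 0.7160.
d_o³ = 16T/[π τ_allow (1−k⁴)] = 16×6.0500×10^7/(π×133.5×0.7160) = 3.223×10^6 mm³.
d_o = 147.7 mm.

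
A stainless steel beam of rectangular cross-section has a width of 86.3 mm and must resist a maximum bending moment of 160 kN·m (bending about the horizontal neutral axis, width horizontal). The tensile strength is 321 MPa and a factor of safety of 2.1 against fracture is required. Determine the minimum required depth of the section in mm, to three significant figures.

h = 270 mm

σ_allow = 321/2.1 = 152.9 MPa.
For a rectangular section σ = 6M/(bh²), so h² = 6M/(b σ_allow) = 6×1.6000×10^8/(86.3×152.9) = 72770 mm².
h = 269.8 mm.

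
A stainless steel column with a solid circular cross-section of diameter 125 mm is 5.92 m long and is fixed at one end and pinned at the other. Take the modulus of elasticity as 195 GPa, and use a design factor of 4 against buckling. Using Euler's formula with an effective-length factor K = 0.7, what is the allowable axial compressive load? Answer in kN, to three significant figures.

I = πd⁴/64 = π×125⁴/64 = 1.198×10^7 mm⁴.
Effective length L_e = KL = 0.7×5.92 m = 4144 mm.
Euler critical load P_cr = π²EI/L_e² = π²×195000×1.198×10^7/4144² = 1.343×10^6 N.
P_allow = P_cr/n = 1.343×10^6/4 = 335800 N.

P_allow = 336 kN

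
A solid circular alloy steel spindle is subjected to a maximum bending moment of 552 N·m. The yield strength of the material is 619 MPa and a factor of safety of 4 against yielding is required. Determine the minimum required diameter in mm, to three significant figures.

σ_allow = 619/4 = 154.8 MPa.
For a solid circular section σ = 32M/(πd³), so d³ = 32M/(π σ_allow) = 32×552000/(π×154.8) = 36330 mm³.
d = 33.12 mm.

d = 33.1 mm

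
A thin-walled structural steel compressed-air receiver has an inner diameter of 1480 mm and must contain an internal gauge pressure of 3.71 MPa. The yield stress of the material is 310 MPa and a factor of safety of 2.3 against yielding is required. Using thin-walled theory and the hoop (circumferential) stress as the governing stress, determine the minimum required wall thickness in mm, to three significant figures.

σ_allow = 310/2.3 = 134.8 MPa.
Hoop stress σ_h = pD/(2t), so t = pD/(2σ_allow) = 3.71×1480/(2×134.8) = 20.37 mm.

t = 20.4 mm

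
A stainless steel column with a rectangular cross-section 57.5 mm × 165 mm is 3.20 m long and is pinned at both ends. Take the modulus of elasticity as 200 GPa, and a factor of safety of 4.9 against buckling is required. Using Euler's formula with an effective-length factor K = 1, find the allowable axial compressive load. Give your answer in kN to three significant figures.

Buckling occurs about the weak axis: I_min = h·b³/12 = 165×57.5³/12 = 2.614×10^6 mm⁴ (b = 57.5 mm is the smaller dimension).
Effective length L_e = KL = 1×3.20 m = 3200 mm.
Euler critical load P_cr = π²EI/L_e² = π²×200000×2.614×10^6/3200² = 503900 N.
P_allow = P_cr/n = 503900/4.9 = 102800 N.

P_allow = 103 kN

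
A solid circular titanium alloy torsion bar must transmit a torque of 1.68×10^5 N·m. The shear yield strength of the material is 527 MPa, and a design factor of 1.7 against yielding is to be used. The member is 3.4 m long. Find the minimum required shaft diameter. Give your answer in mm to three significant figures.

Allowable shear stress τ_allow = 527/1.7 = 310.0 MPa.
For a solid shaft τ = 16T/(πd³), so d³ = 16T/(π τ_allow) = 16×1.6800×10^8/(π×310.0) = 2.760×10^6 mm³.
d = (2.760×10^6)^(1/3) = 140.3 mm.

d = 140 mm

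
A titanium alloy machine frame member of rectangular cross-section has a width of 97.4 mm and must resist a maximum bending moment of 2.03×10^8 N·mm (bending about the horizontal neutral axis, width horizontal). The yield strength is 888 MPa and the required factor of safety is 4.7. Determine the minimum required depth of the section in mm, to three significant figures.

σ_allow = 888/4.7 = 188.9 MPa.
For a rectangular section σ = 6M/(bh²), so h² = 6M/(b σ_allow) = 6×2.0300×10^8/(97.4×188.9) = 66190 mm².
h = 257.3 mm.

h = 257 mm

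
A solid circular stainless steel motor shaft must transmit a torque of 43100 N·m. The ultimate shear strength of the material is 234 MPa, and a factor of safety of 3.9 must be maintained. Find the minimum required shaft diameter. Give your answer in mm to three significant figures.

Allowable shear stress τ_allow = 234/3.9 = 60.00 MPa.
For a solid shaft τ = 16T/(πd³), so d³ = 16T/(π τ_allow) = 16×4.3100×10^7/(π×60.00) = 3.658×10^6 mm³.
d = (3.658×10^6)^(1/3) = 154.1 mm.

d = 154 mm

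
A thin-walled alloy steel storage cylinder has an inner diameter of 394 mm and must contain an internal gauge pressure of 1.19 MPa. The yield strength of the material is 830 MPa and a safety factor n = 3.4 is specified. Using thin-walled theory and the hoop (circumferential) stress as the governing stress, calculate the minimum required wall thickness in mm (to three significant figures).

σ_allow = 830/3.4 = 244.1 MPa.
Hoop stress σ_h = pD/(2t), so t = pD/(2σ_allow) = 1.19×394/(2×244.1) = 0.9603 mm.

t = 0.960 mm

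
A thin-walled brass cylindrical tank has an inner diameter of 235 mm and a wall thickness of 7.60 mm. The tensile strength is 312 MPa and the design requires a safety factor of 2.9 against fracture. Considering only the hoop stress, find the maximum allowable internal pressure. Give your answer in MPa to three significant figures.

σ_allow = 312/2.9 = 107.6 MPa.
σ_h = pD/(2t) → p_allow = 2σ_allow t/D = 2×107.6×7.60/235 = 6.959 MPa.

p_allow = 6.96 MPa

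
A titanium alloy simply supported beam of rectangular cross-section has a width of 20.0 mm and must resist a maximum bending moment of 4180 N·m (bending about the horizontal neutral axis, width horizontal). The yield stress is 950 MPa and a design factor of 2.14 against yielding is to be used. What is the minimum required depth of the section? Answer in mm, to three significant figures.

σ_allow = 950/2.14 = 443.9 MPa.
For a rectangular section σ = 6M/(bh²), so h² = 6M/(b σ_allow) = 6×4180000/(20.0×443.9) = 2825 mm².
h = 53.15 mm.

h = 53.1 mm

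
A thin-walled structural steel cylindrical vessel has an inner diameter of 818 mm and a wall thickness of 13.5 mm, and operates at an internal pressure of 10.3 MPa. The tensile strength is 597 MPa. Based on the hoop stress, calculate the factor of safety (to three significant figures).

n = 1.91

σ_h = pD/(2t) = 10.3×818/(2×13.5) = 312.1 MPa.
n = 597/312.1 = 1.913.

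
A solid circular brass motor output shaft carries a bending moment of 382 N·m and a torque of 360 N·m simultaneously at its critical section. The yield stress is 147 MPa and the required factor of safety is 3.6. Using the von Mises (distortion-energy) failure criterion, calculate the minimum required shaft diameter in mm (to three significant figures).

σ_allow = σ_y/n = 147/3.6 = 40.83 MPa.
For a solid shaft σ_b = 32M/(πd³) and τ = 16T/(πd³), so the von Mises stress is σ' = (16/πd³)·√(4M²+3T²).
√(4M²+3T²) = √(4×(382000)² + 3×(360000)²) = 986200 N·mm.
d³ = 16×986200/(π×40.83) = 123000 mm³.
d = 49.73 mm.

d = 49.7 mm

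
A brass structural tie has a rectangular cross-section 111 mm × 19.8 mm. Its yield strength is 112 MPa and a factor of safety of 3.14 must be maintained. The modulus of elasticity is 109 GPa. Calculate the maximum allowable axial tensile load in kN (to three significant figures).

F_allow = 78.4 kN

σ_allow = 112/3.14 = 35.67 MPa.
A = 111×19.8 = 2198 mm².
F_allow = σ_allow × A = 35.67×2198 = 78390 N.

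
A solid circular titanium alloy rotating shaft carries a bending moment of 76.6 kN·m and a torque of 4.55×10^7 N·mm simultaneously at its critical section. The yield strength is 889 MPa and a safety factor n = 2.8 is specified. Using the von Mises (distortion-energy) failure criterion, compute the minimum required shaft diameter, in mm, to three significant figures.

d = 140 mm

σ_allow = σ_y/n = 889/2.8 = 317.5 MPa.
For a solid shaft σ_b = 32M/(πd³) and τ = 16T/(πd³), so the von Mises stress is σ' = (16/πd³)·√(4M²+3T²).
√(4M²+3T²) = √(4×(7.660×10^7)² + 3×(4.550×10^7)²) = 1.723×10^8 N·mm.
d³ = 16×1.723×10^8/(π×317.5) = 2.764×10^6 mm³.
d = 140.3 mm.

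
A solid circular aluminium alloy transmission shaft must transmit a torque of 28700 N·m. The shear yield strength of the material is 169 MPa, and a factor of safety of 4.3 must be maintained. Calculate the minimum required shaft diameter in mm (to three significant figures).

d = 155 mm

Allowable shear stress τ_allow = 169/4.3 = 39.30 MPa.
For a solid shaft τ = 16T/(πd³), so d³ = 16T/(π τ_allow) = 16×2.8700×10^7/(π×39.30) = 3.719×10^6 mm³.
d = (3.719×10^6)^(1/3) = 154.9 mm.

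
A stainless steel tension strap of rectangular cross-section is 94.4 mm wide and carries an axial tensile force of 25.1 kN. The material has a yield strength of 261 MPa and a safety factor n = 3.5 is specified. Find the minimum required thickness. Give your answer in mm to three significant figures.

σ_allow = 261/3.5 = 74.57 MPa.
Required area A = F/σ_allow = 25100/74.57 = 336.6 mm².
t = A/w = 336.6/94.4 = 3.566 mm.

t = 3.57 mm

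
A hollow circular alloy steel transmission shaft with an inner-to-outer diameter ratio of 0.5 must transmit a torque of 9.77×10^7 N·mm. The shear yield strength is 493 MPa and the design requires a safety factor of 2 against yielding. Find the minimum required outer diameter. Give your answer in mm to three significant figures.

τ_allow = 493/2 = 246.5 MPa.
For a hollow shaft τ = 16T/[πd_o³(1−k⁴)] with k = 0.5, so 1−k⁴ = 0.9375.
d_o³ = 16T/[π τ_allow (1−k⁴)] = 16×9.7700×10^7/(π×246.5×0.9375) = 2.153×10^6 mm³.
d_o = 129.1 mm.

d_o = 129 mm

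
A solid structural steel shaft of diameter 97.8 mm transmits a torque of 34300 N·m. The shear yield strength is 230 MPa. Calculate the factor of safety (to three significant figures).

n = 1.23

τ = 16T/(πd³) = 16×3.4300×10^7/(π×97.8³) = 186.7 MPa.
n = τ_limit/τ = 230/186.7 = 1.232.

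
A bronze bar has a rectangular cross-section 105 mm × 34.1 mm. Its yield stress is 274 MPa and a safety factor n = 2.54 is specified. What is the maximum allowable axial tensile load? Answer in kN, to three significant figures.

F_allow = 386 kN

σ_allow = 274/2.54 = 107.9 MPa.
A = 105×34.1 = 3580 mm².
F_allow = σ_allow × A = 107.9×3580 = 386200 N.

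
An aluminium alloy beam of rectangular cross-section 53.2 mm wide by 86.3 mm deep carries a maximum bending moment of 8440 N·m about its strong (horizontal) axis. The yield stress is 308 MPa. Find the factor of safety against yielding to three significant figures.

n = 2.41

Section modulus S = bh²/6 = 53.2×86.3²/6 = 66040 mm³.
σ = M/S = 8440000/66040 = 127.8 MPa.
n = 308/127.8 = 2.410.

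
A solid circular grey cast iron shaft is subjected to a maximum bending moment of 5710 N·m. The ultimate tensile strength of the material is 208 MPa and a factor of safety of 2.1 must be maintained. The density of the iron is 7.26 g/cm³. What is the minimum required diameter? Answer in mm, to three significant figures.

σ_allow = 208/2.1 = 99.05 MPa.
For a solid circular section σ = 32M/(πd³), so d³ = 32M/(π σ_allow) = 32×5710000/(π×99.05) = 587200 mm³.
d = 83.74 mm.

d = 83.7 mm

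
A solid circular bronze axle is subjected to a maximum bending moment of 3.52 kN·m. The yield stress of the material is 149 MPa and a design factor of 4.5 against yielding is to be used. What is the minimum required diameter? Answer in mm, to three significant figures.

σ_allow = 149/4.5 = 33.11 MPa.
For a solid circular section σ = 32M/(πd³), so d³ = 32M/(π σ_allow) = 32×3520000/(π×33.11) = 1.083×10^6 mm³.
d = 102.7 mm.

d = 103 mm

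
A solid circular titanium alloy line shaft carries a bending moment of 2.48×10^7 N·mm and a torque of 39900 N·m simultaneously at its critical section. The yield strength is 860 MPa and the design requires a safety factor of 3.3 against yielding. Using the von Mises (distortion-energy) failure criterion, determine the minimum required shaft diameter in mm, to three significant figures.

σ_allow = σ_y/n = 860/3.3 = 260.6 MPa.
For a solid shaft σ_b = 32M/(πd³) and τ = 16T/(πd³), so the von Mises stress is σ' = (16/πd³)·√(4M²+3T²).
√(4M²+3T²) = √(4×(2.480×10^7)² + 3×(3.990×10^7)²) = 8.507×10^7 N·mm.
d³ = 16×8.507×10^7/(π×260.6) = 1.662×10^6 mm³.
d = 118.5 mm.

d = 118 mm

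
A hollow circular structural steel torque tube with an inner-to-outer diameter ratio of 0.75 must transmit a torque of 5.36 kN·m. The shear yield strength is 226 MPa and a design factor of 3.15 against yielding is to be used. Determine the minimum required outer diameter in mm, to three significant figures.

d_o = 82.3 mm

τ_allow = 226/3.15 = 71.75 MPa.
For a hollow shaft τ = 16T/[πd_o³(1−k⁴)] with k = 0.75, so 1−k⁴ = 0.6836.
d_o³ = 16T/[π τ_allow (1−k⁴)] = 16×5360000/(π×71.75×0.6836) = 556600 mm³.
d_o = 82.26 mm.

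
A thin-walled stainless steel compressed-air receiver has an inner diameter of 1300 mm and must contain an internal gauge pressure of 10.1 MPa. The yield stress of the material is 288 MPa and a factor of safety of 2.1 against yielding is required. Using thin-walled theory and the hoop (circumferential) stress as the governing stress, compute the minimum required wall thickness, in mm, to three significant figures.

σ_allow = 288/2.1 = 137.1 MPa.
Hoop stress σ_h = pD/(2t), so t = pD/(2σ_allow) = 10.1×1300/(2×137.1) = 47.87 mm.

t = 47.9 mm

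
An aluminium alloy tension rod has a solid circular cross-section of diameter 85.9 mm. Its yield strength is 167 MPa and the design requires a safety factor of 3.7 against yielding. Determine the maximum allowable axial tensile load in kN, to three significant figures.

σ_allow = 167/3.7 = 45.14 MPa.
A = πd²/4 = π×85.9²/4 = 5795 mm².
F_allow = σ_allow × A = 45.14×5795 = 261600 N.

F_allow = 262 kN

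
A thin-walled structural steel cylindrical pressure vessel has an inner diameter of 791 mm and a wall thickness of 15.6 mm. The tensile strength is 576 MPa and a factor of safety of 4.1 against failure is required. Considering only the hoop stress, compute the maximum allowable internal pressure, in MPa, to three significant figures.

σ_allow = 576/4.1 = 140.5 MPa.
σ_h = pD/(2t) → p_allow = 2σ_allow t/D = 2×140.5×15.6/791 = 5.541 MPa.

p_allow = 5.54 MPa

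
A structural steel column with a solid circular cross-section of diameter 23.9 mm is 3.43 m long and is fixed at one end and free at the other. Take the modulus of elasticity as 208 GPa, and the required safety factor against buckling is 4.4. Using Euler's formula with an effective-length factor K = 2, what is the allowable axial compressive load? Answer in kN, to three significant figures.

P_allow = 0.159 kN

I = πd⁴/64 = π×23.9⁴/64 = 16020 mm⁴.
Effective length L_e = KL = 2×3.43 m = 6860 mm.
Euler critical load P_cr = π²EI/L_e² = π²×208000×16020/6860² = 698.7 N.
P_allow = P_cr/n = 698.7/4.4 = 158.8 N.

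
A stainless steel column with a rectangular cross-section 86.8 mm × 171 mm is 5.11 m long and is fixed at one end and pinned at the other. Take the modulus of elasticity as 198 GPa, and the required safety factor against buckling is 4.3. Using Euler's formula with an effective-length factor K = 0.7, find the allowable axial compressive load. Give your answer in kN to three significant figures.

P_allow = 331 kN

Buckling occurs about the weak axis: I_min = h·b³/12 = 171×86.8³/12 = 9.319×10^6 mm⁴ (b = 86.8 mm is the smaller dimension).
Effective length L_e = KL = 0.7×5.11 m = 3577 mm.
Euler critical load P_cr = π²EI/L_e² = π²×198000×9.319×10^6/3577² = 1.423×10^6 N.
P_allow = P_cr/n = 1.423×10^6/4.3 = 331000 N.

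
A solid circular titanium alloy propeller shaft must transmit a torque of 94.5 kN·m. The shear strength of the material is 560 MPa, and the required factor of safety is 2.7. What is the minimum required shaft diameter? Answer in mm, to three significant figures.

d = 132 mm

Allowable shear stress τ_allow = 560/2.7 = 207.4 MPa.
For a solid shaft τ = 16T/(πd³), so d³ = 16T/(π τ_allow) = 16×9.4500×10^7/(π×207.4) = 2.320×10^6 mm³.
d = (2.320×10^6)^(1/3) = 132.4 mm.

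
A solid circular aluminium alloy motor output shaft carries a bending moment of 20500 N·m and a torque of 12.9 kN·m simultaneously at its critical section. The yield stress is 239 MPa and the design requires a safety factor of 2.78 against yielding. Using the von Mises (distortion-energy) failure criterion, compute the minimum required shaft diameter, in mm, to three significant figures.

d = 140 mm

σ_allow = σ_y/n = 239/2.78 = 85.97 MPa.
For a solid shaft σ_b = 32M/(πd³) and τ = 16T/(πd³), so the von Mises stress is σ' = (16/πd³)·√(4M²+3T²).
√(4M²+3T²) = √(4×(2.050×10^7)² + 3×(1.290×10^7)²) = 4.669×10^7 N·mm.
d³ = 16×4.669×10^7/(π×85.97) = 2.766×10^6 mm³.
d = 140.4 mm.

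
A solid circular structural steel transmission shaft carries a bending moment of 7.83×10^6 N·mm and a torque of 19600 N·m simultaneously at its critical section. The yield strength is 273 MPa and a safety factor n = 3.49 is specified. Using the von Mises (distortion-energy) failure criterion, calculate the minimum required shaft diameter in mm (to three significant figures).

d = 135 mm

σ_allow = σ_y/n = 273/3.49 = 78.22 MPa.
For a solid shaft σ_b = 32M/(πd³) and τ = 16T/(πd³), so the von Mises stress is σ' = (16/πd³)·√(4M²+3T²).
√(4M²+3T²) = √(4×(7.830×10^6)² + 3×(1.960×10^7)²) = 3.739×10^7 N·mm.
d³ = 16×3.739×10^7/(π×78.22) = 2.434×10^6 mm³.
d = 134.5 mm.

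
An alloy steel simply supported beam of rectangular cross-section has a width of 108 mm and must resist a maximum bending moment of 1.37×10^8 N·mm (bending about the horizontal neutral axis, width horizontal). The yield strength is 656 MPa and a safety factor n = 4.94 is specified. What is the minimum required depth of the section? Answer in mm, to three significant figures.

h = 239 mm

σ_allow = 656/4.94 = 132.8 MPa.
For a rectangular section σ = 6M/(bh²), so h² = 6M/(b σ_allow) = 6×1.3700×10^8/(108×132.8) = 57320 mm².
h = 239.4 mm.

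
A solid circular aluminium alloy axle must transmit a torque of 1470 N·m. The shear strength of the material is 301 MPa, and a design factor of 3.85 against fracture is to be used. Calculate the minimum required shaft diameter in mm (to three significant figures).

d = 45.8 mm

Allowable shear stress τ_allow = 301/3.85 = 78.18 MPa.
For a solid shaft τ = 16T/(πd³), so d³ = 16T/(π τ_allow) = 16×1470000/(π×78.18) = 95760 mm³.
d = (95760)^(1/3) = 45.75 mm.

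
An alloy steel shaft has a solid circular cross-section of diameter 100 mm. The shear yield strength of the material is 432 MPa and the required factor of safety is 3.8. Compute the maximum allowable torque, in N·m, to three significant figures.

T_allow = 22300 N·m

τ_allow = 432/3.8 = 113.7 MPa.
For a solid shaft T_allow = τ_allow·πd³/16; πd³/16 = π×100³/16 = 196300 mm³.
T_allow = 113.7×196300 = 2.232×10^7 N·mm = 22320 N·m.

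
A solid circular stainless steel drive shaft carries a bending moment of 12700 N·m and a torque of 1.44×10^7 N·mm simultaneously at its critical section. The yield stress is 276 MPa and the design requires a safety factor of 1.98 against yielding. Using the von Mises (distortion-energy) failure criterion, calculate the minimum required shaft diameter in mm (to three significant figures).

σ_allow = σ_y/n = 276/1.98 = 139.4 MPa.
For a solid shaft σ_b = 32M/(πd³) and τ = 16T/(πd³), so the von Mises stress is σ' = (16/πd³)·√(4M²+3T²).
√(4M²+3T²) = √(4×(1.270×10^7)² + 3×(1.440×10^7)²) = 3.560×10^7 N·mm.
d³ = 16×3.560×10^7/(π×139.4) = 1.301×10^6 mm³.
d = 109.2 mm.

d = 109 mm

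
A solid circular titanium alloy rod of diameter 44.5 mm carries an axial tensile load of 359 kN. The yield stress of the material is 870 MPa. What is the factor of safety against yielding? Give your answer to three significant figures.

n = 3.77

A = πd²/4 = 1555 mm².
σ = F/A = 359000/1555 = 230.8 MPa.
n = 870/230.8 = 3.769.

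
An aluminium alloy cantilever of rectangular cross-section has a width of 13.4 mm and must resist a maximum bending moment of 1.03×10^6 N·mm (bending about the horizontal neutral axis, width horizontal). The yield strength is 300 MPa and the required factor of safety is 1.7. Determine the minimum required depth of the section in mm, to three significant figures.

σ_allow = 300/1.7 = 176.5 MPa.
For a rectangular section σ = 6M/(bh²), so h² = 6M/(b σ_allow) = 6×1030000/(13.4×176.5) = 2613 mm².
h = 51.12 mm.

h = 51.1 mm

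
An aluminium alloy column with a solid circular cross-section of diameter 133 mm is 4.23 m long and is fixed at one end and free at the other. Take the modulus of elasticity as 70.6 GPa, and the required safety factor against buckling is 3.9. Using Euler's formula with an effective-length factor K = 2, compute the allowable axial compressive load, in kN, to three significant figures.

P_allow = 38.3 kN

I = πd⁴/64 = π×133⁴/64 = 1.536×10^7 mm⁴.
Effective length L_e = KL = 2×4.23 m = 8460 mm.
Euler critical load P_cr = π²EI/L_e² = π²×70600×1.536×10^7/8460² = 149500 N.
P_allow = P_cr/n = 149500/3.9 = 38340 N.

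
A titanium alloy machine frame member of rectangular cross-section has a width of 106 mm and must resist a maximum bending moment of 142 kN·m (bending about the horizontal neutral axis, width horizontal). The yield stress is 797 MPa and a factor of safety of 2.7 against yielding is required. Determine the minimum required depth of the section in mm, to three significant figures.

h = 165 mm

σ_allow = 797/2.7 = 295.2 MPa.
For a rectangular section σ = 6M/(bh²), so h² = 6M/(b σ_allow) = 6×1.4200×10^8/(106×295.2) = 27230 mm².
h = 165.0 mm.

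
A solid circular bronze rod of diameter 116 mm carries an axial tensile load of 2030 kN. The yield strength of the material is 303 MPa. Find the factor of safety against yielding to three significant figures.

n = 1.58

A = πd²/4 = 10570 mm².
σ = F/A = 2030000/10570 = 192.1 MPa.
n = 303/192.1 = 1.577.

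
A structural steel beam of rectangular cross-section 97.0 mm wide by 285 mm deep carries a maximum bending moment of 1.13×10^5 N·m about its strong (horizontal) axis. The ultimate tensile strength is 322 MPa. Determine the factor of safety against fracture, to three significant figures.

n = 3.74

Section modulus S = bh²/6 = 97.0×285²/6 = 1.313×10^6 mm³.
σ = M/S = 1.1300×10^8/1.313×10^6 = 86.05 MPa.
n = 322/86.05 = 3.742.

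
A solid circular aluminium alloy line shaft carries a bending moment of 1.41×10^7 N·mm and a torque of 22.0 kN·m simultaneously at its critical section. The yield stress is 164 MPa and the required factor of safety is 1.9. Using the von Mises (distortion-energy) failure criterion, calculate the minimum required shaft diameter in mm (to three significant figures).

d = 141 mm

σ_allow = σ_y/n = 164/1.9 = 86.32 MPa.
For a solid shaft σ_b = 32M/(πd³) and τ = 16T/(πd³), so the von Mises stress is σ' = (16/πd³)·√(4M²+3T²).
√(4M²+3T²) = √(4×(1.410×10^7)² + 3×(2.200×10^7)²) = 4.741×10^7 N·mm.
d³ = 16×4.741×10^7/(π×86.32) = 2.797×10^6 mm³.
d = 140.9 mm.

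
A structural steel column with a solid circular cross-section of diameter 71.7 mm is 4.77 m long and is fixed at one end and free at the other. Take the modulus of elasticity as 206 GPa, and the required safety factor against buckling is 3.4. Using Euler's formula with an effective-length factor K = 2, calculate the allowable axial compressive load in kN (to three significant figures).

P_allow = 8.52 kN

I = πd⁴/64 = π×71.7⁴/64 = 1.297×10^6 mm⁴.
Effective length L_e = KL = 2×4.77 m = 9540 mm.
Euler critical load P_cr = π²EI/L_e² = π²×206000×1.297×10^6/9540² = 28980 N.
P_allow = P_cr/n = 28980/3.4 = 8524 N.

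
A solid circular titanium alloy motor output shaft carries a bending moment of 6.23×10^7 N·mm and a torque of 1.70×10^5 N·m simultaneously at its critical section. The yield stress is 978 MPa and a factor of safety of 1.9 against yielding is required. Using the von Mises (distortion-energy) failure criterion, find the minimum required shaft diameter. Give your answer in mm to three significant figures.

d = 147 mm

σ_allow = σ_y/n = 978/1.9 = 514.7 MPa.
For a solid shaft σ_b = 32M/(πd³) and τ = 16T/(πd³), so the von Mises stress is σ' = (16/πd³)·√(4M²+3T²).
√(4M²+3T²) = √(4×(6.230×10^7)² + 3×(1.700×10^8)²) = 3.197×10^8 N·mm.
d³ = 16×3.197×10^8/(π×514.7) = 3.163×10^6 mm³.
d = 146.8 mm.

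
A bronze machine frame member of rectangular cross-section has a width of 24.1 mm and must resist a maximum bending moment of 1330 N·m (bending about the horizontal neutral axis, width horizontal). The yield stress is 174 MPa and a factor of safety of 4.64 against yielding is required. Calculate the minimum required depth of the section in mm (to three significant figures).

h = 94.0 mm

σ_allow = 174/4.64 = 37.50 MPa.
For a rectangular section σ = 6M/(bh²), so h² = 6M/(b σ_allow) = 6×1330000/(24.1×37.50) = 8830 mm².
h = 93.97 mm.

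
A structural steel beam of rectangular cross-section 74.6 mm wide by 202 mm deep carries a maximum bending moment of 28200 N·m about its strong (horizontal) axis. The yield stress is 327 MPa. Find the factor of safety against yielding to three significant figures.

n = 5.88

Section modulus S = bh²/6 = 74.6×202²/6 = 507300 mm³.
σ = M/S = 2.8200×10^7/507300 = 55.59 MPa.
n = 327/55.59 = 5.883.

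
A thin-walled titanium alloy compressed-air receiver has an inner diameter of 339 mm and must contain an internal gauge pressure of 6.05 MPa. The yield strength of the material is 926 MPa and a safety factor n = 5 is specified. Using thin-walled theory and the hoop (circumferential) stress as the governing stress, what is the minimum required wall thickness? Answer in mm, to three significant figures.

σ_allow = 926/5 = 185.2 MPa.
Hoop stress σ_h = pD/(2t), so t = pD/(2σ_allow) = 6.05×339/(2×185.2) = 5.537 mm.

t = 5.54 mm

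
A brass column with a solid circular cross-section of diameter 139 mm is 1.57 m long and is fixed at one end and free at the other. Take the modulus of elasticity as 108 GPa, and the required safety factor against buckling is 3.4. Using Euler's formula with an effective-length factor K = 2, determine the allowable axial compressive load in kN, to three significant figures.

I = πd⁴/64 = π×139⁴/64 = 1.832×10^7 mm⁴.
Effective length L_e = KL = 2×1.57 m = 3140 mm.
Euler critical load P_cr = π²EI/L_e² = π²×108000×1.832×10^7/3140² = 1.981×10^6 N.
P_allow = P_cr/n = 1.981×10^6/3.4 = 582700 N.

P_allow = 583 kN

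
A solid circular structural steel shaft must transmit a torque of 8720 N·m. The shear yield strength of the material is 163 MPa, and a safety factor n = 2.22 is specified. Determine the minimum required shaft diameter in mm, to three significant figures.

Allowable shear stress τ_allow = 163/2.22 = 73.42 MPa.
For a solid shaft τ = 16T/(πd³), so d³ = 16T/(π τ_allow) = 16×8720000/(π×73.42) = 604900 mm³.
d = (604900)^(1/3) = 84.57 mm.

d = 84.6 mm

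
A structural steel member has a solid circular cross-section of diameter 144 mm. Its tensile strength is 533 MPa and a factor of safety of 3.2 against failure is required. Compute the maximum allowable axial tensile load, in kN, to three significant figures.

σ_allow = 533/3.2 = 166.6 MPa.
A = πd²/4 = π×144²/4 = 16290 mm².
F_allow = σ_allow × A = 166.6×16290 = 2.713×10^6 N.

F_allow = 2710 kN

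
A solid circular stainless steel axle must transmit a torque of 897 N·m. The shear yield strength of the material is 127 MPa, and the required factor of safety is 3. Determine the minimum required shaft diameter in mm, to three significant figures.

Allowable shear stress τ_allow = 127/3 = 42.33 MPa.
For a solid shaft τ = 16T/(πd³), so d³ = 16T/(π τ_allow) = 16×897000/(π×42.33) = 107900 mm³.
d = (107900)^(1/3) = 47.61 mm.

d = 47.6 mm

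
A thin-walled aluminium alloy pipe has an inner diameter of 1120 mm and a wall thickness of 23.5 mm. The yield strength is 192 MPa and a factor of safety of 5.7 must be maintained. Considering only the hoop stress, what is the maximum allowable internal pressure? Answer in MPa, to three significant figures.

p_allow = 1.41 MPa

σ_allow = 192/5.7 = 33.68 MPa.
σ_h = pD/(2t) → p_allow = 2σ_allow t/D = 2×33.68×23.5/1120 = 1.414 MPa.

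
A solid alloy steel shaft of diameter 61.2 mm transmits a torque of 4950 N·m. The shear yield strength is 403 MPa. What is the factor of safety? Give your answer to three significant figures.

τ = 16T/(πd³) = 16×4950000/(π×61.2³) = 110.0 MPa.
n = τ_limit/τ = 403/110.0 = 3.664.

n = 3.66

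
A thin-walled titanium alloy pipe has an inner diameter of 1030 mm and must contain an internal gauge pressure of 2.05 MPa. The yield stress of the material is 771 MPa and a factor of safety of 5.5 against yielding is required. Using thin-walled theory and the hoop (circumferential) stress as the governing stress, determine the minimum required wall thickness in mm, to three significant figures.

σ_allow = 771/5.5 = 140.2 MPa.
Hoop stress σ_h = pD/(2t), so t = pD/(2σ_allow) = 2.05×1030/(2×140.2) = 7.531 mm.

t = 7.53 mm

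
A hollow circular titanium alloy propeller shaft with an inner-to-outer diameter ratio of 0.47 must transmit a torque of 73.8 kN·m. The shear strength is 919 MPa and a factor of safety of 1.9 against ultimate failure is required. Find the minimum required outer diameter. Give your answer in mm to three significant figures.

τ_allow = 919/1.9 = 483.7 MPa.
For a hollow shaft τ = 16T/[πd_o³(1−k⁴)] with k = 0.47, so 1−k⁴ = 0.9512.
d_o³ = 16T/[π τ_allow (1−k⁴)] = 16×7.3800×10^7/(π×483.7×0.9512) = 816900 mm³.
d_o = 93.48 mm.

d_o = 93.5 mm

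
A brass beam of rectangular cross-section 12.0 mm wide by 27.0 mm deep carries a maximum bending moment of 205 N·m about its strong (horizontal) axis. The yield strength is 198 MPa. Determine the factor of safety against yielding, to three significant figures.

Section modulus S = bh²/6 = 12.0×27.0²/6 = 1458 mm³.
σ = M/S = 205000/1458 = 140.6 MPa.
n = 198/140.6 = 1.408.

n = 1.41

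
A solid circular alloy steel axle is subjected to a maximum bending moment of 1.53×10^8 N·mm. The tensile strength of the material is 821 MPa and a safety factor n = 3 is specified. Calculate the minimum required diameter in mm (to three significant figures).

σ_allow = 821/3 = 273.7 MPa.
For a solid circular section σ = 32M/(πd³), so d³ = 32M/(π σ_allow) = 32×1.5300×10^8/(π×273.7) = 5.695×10^6 mm³.
d = 178.6 mm.

d = 179 mm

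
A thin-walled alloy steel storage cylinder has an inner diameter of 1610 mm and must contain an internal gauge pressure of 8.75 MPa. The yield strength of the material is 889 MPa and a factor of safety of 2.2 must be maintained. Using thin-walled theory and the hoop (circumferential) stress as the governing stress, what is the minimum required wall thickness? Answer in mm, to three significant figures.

t = 17.4 mm

σ_allow = 889/2.2 = 404.1 MPa.
Hoop stress σ_h = pD/(2t), so t = pD/(2σ_allow) = 8.75×1610/(2×404.1) = 17.43 mm.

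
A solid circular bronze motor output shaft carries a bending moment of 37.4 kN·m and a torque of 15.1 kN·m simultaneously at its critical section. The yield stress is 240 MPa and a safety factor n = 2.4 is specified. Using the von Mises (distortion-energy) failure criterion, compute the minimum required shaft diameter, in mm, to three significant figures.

d = 159 mm

σ_allow = σ_y/n = 240/2.4 = 100.0 MPa.
For a solid shaft σ_b = 32M/(πd³) and τ = 16T/(πd³), so the von Mises stress is σ' = (16/πd³)·√(4M²+3T²).
√(4M²+3T²) = √(4×(3.740×10^7)² + 3×(1.510×10^7)²) = 7.924×10^7 N·mm.
d³ = 16×7.924×10^7/(π×100.0) = 4.036×10^6 mm³.
d = 159.2 mm.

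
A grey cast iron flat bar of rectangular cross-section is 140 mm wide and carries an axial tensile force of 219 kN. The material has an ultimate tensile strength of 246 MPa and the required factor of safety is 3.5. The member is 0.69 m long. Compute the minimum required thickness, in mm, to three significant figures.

σ_allow = 246/3.5 = 70.29 MPa.
Required area A = F/σ_allow = 219000/70.29 = 3116 mm².
t = A/w = 3116/140 = 22.26 mm.

t = 22.3 mm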